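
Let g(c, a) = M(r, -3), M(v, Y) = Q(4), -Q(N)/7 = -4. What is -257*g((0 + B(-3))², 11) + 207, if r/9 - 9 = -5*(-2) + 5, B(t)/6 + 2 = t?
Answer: -6989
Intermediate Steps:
Q(N) = 28 (Q(N) = -7*(-4) = 28)
B(t) = -12 + 6*t
r = 216 (r = 81 + 9*(-5*(-2) + 5) = 81 + 9*(10 + 5) = 81 + 9*15 = 81 + 135 = 216)
M(v, Y) = 28
g(c, a) = 28
-257*g((0 + B(-3))², 11) + 207 = -257*28 + 207 = -7196 + 207 = -6989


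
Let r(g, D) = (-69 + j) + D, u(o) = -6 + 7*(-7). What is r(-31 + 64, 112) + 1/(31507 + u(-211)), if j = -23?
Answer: 629041/31452 ≈ 20.000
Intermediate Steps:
u(o) = -55 (u(o) = -6 - 49 = -55)
r(g, D) = -92 + D (r(g, D) = (-69 - 23) + D = -92 + D)
r(-31 + 64, 112) + 1/(31507 + u(-211)) = (-92 + 112) + 1/(31507 - 55) = 20 + 1/31452 = 629041/31452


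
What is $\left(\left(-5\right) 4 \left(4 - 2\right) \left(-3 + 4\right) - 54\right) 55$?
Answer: $-5170$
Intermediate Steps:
$\left(\left(-5\right) 4 \left(4 - 2\right) \left(-3 + 4\right) - 54\right) 55 = \left(- 20 \left(4 - 2\right) 1 - 54\right) 55 = \left(\left(-20\right) 2 \cdot 1 - 54\right) 55 = \left(\left(-40\right) 1 - 54\right) 55 = \left(-40 - 54\right) 55 = \left(-94\right) 55 = -5170$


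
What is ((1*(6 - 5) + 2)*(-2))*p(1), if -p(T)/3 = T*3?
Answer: 54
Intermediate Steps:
p(T) = -9*T (p(T) = -3*T*3 = -9*T)
((1*(6 - 5) + 2)*(-2))*p(1) = ((1*(6 - 5) + 2)*(-2))*(-9*1) = ((1*1 + 2)*(-2))*(-9) = ((1 + 2)*(-2))*(-9) = (3*(-2))*(-9) = -6*(-9) = 54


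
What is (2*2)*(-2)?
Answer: -8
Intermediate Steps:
(2*2)*(-2) = 4*(-2) = -8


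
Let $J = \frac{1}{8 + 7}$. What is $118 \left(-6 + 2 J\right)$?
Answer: $- \frac{10384}{15} \approx -692.27$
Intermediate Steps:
$J = \frac{1}{15} \approx 0.066667$
$118 \left(-6 + 2 J\right) = 118 \left(-6 + 2 \cdot \frac{1}{15}\right) = 118 \left(-6 + \frac{2}{15}\right) = 118 \left(- \frac{88}{15}\right) = - \frac{10384}{15}$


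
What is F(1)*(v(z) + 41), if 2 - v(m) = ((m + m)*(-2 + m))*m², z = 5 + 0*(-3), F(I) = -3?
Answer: 2121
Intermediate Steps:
z = 5 (z = 5 + 0 = 5)
v(m) = 2 - 2*m³*(-2 + m) (v(m) = 2 - (m + m)*(-2 + m)*m² = 2 - (2*m)*(-2 + m)*m² = 2 - 2*m*(-2 + m)*m² = 2 - 2*m³*(-2 + m))
F(1)*(v(z) + 41) = -3*((2 - 2*5⁴ + 4*5³) + 41) = -3*((2 - 2*625 + 4*125) + 41) = -3*((2 - 1250 + 500) + 41) = -3*(-748 + 41) = -3*(-707) = 2121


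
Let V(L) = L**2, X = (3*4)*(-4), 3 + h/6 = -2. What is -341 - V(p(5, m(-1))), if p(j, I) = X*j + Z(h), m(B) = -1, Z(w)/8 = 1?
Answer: -54165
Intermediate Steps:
h = -30 (h = -18 + 6*(-2) = -18 - 12 = -30)
X = -48 (X = 12*(-4) = -48)
Z(w) = 8 (Z(w) = 8*1 = 8)
p(j, I) = 8 - 48*j (p(j, I) = -48*j + 8 = 8 - 48*j)
-341 - V(p(5, m(-1))) = -341 - (8 - 48*5)**2 = -341 - (8 - 240)**2 = -341 - 1*(-232)**2 = -341 - 1*53824 = -341 - 53824 = -54165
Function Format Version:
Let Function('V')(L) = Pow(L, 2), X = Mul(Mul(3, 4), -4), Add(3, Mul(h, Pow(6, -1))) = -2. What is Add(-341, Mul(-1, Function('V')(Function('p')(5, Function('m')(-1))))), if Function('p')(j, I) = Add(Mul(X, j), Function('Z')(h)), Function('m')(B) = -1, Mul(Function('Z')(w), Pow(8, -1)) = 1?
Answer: -54165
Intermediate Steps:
h = -30 (h = Add(-18, Mul(6, -2)) = Add(-18, -12) = -30)
X = -48 (X = Mul(12, -4) = -48)
Function('Z')(w) = 8 (Function('Z')(w) = Mul(8, 1) = 8)
Function('p')(j, I) = Add(8, Mul(-48, j)) (Function('p')(j, I) = Add(Mul(-48, j), 8) = Add(8, Mul(-48, j)))
Add(-341, Mul(-1, Function('V')(Function('p')(5, Function('m')(-1))))) = Add(-341, Mul(-1, Pow(Add(8, Mul(-48, 5)), 2))) = Add(-341, Mul(-1, Pow(Add(8, -240), 2))) = Add(-341, Mul(-1, Pow(-232, 2))) = Add(-341, Mul(-1, 53824)) = Add(-341, -53824) = -54165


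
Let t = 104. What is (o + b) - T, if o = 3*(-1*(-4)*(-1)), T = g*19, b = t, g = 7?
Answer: -41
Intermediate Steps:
b = 104
T = 133 (T = 7*19 = 133)
o = -12 (o = 3*(4*(-1)) = 3*(-4) = -12)
(o + b) - T = (-12 + 104) - 1*133 = 92 - 133 = -41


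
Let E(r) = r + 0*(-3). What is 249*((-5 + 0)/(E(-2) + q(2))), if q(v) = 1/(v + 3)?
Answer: 2075/3 ≈ 691.67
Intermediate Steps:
q(v) = 1/(3 + v)
E(r) = r (E(r) = r + 0 = r)
249*((-5 + 0)/(E(-2) + q(2))) = 249*((-5 + 0)/(-2 + 1/(3 + 2))) = 249*(-5/(-2 + 1/5)) = 249*(-5/(-9/5)) = 249*(-5*(-5/9)) = 249*(25/9) = 2075/3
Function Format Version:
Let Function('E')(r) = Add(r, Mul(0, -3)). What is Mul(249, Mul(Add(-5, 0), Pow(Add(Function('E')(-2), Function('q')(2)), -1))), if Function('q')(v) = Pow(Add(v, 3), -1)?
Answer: Rational(2075, 3) ≈ 691.67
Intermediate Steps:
Function('q')(v) = Pow(Add(3, v), -1)
Function('E')(r) = r (Function('E')(r) = Add(r, 0) = r)
Mul(249, Mul(Add(-5, 0), Pow(Add(Function('E')(-2), Function('q')(2)), -1))) = Mul(249, Mul(Add(-5, 0), Pow(Add(-2, Pow(Add(3, 2), -1)), -1))) = Mul(249, Mul(-5, Pow(Add(-2, Pow(5, -1)), -1))) = Mul(249, Mul(-5, Pow(Add(-2, Rational(1, 5)), -1))) = Mul(249, Mul(-5, Pow(Rational(-9, 5), -1))) = Mul(249, Mul(-5, Rational(-5, 9))) = Mul(249, Rational(25, 9)) = Rational(2075, 3)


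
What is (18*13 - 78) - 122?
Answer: 34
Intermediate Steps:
(18*13 - 78) - 122 = (234 - 78) - 122 = 156 - 122 = 34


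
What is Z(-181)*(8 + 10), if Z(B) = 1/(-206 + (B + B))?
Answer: -9/284 ≈ -0.031690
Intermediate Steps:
Z(B) = 1/(-206 + 2*B)
Z(-181)*(8 + 10) = (1/(2*(-103 - 181)))*(8 + 10) = ((1/2)/(-284))*18 = ((1/2)*(-1/284))*18 = -1/568*18 = -9/284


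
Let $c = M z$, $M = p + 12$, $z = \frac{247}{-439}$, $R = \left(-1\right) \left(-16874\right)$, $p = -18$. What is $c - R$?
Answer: $- \frac{7406204}{439} \approx -16871.0$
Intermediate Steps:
$R = 16874$
$z = - \frac{247}{439}$ ($z = 247 \left(- \frac{1}{439}\right) = - \frac{247}{439} \approx -0.56264$)
$M = -6$ ($M = -18 + 12 = -6$)
$c = \frac{1482}{439}$ ($c = \left(-6\right) \left(- \frac{247}{439}\right) = \frac{1482}{439} \approx 3.3759$)
$c - R = \frac{1482}{439} - 16874 = - \frac{7406204}{439}$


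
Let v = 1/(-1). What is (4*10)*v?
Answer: -40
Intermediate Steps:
v = -1
(4*10)*v = (4*10)*(-1) = 40*(-1) = -40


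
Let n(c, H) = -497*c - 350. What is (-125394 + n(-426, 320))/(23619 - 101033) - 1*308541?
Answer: -11942739476/38707 ≈ -3.0854e+5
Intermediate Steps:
n(c, H) = -350 - 497*c
(-125394 + n(-426, 320))/(23619 - 101033) - 1*308541 = (-125394 + (-350 - 497*(-426)))/(23619 - 101033) - 1*308541 = (-125394 + (-350 + 211722))/(-77414) - 308541 = (-125394 + 211372)*(-1/77414) - 308541 = 85978*(-1/77414) - 308541 = -42989/38707 - 308541 = -11942739476/38707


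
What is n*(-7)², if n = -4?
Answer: -196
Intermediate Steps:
n*(-7)² = -4*(-7)² = -4*49 = -196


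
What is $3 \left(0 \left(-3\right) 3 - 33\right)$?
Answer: $-99$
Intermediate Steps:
$3 \left(0 \left(-3\right) 3 - 33\right) = 3 \left(0 \cdot 3 - 33\right) = 3 \left(0 - 33\right) = 3 \left(-33\right) = -99$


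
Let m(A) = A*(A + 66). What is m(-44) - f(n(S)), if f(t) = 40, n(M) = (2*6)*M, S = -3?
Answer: -1008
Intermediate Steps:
n(M) = 12*M
m(A) = A*(66 + A)
m(-44) - f(n(S)) = -44*(66 - 44) - 1*40 = -44*22 - 40 = -968 - 40 = -1008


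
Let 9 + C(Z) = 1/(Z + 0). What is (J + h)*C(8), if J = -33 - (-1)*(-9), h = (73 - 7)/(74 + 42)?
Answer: 170613/464 ≈ 367.70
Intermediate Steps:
C(Z) = -9 + 1/Z (C(Z) = -9 + 1/(Z + 0) = -9 + 1/Z)
h = 33/58 (h = 66/116 = 66*(1/116) = 33/58 ≈ 0.56897)
J = -42 (J = -33 - 1*9 = -33 - 9 = -42)
(J + h)*C(8) = (-42 + 33/58)*(-9 + 1/8) = -2403*(-9 + ⅛)/58 = -2403/58*(-71/8) = 170613/464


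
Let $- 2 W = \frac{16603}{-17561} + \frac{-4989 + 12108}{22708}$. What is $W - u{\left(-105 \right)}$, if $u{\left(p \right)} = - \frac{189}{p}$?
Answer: $- \frac{845418937}{569678840} \approx -1.484$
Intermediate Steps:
$W = \frac{36000595}{113935768}$ ($W = - \frac{\frac{16603}{-17561} + \frac{-4989 + 12108}{22708}}{2} = - \frac{16603 \left(- \frac{1}{17561}\right) + 7119 \cdot \frac{1}{22708}}{2} = - \frac{- \frac{16603}{17561} + \frac{1017}{3244}}{2} = \left(- \frac{1}{2}\right) \left(- \frac{36000595}{56967884}\right) = \frac{36000595}{113935768} \approx 0.31597$)
$W - u{\left(-105 \right)} = \frac{36000595}{113935768} - - \frac{189}{-105} = \frac{36000595}{113935768} - \left(-189\right) \left(- \frac{1}{105}\right) = \frac{36000595}{113935768} - \frac{9}{5} = - \frac{845418937}{569678840}$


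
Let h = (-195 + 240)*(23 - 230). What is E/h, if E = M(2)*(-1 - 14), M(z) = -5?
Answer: -5/621 ≈ -0.0080515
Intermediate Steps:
h = -9315 (h = 45*(-207) = -9315)
E = 75 (E = -5*(-1 - 14) = -5*(-15) = 75)
E/h = 75/(-9315) = 75*(-1/9315) = -5/621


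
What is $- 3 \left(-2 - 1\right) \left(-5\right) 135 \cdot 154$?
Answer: $-935550$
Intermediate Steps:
$- 3 \left(-2 - 1\right) \left(-5\right) 135 \cdot 154 = \left(-3\right) \left(-3\right) \left(-5\right) 135 \cdot 154 = 9 \left(-5\right) 135 \cdot 154 = \left(-45\right) 135 \cdot 154 = \left(-6075\right) 154 = -935550$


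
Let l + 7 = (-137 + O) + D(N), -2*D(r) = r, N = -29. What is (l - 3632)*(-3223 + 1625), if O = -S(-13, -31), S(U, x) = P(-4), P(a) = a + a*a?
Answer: 6030053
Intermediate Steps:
P(a) = a + a**2
S(U, x) = 12 (S(U, x) = -4*(1 - 4) = -4*(-3) = 12)
D(r) = -r/2
O = -12 (O = -1*12 = -12)
l = -283/2 (l = -7 + ((-137 - 12) - 1/2*(-29)) = -7 + (-149 + 29/2) = -7 - 269/2 = -283/2 ≈ -141.50)
(l - 3632)*(-3223 + 1625) = (-283/2 - 3632)*(-3223 + 1625) = -7547/2*(-1598) = 6030053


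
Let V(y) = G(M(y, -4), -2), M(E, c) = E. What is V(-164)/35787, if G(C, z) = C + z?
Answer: -166/35787 ≈ -0.0046386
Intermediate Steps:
V(y) = -2 + y (V(y) = y - 2 = -2 + y)
V(-164)/35787 = (-2 - 164)/35787 = -166*1/35787 = -166/35787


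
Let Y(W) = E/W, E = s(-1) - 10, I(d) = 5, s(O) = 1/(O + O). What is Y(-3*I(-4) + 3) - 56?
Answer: -441/8 ≈ -55.125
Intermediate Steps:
s(O) = 1/(2*O)
E = -21/2 (E = (½)/(-1) - 10 = (½)*(-1) - 10 = -½ - 10 = -21/2 ≈ -10.500)
Y(W) = -21/(2*W)
Y(-3*I(-4) + 3) - 56 = -21/(2*(-3*5 + 3)) - 56 = -21/(2*(-15 + 3)) - 56 = -21/2/(-12) - 56 = -21/2*(-1/12) - 56 = 7/8 - 56 = -441/8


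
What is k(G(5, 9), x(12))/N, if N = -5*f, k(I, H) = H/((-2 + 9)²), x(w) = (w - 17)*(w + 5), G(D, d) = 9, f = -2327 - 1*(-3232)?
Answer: 17/44345 ≈ 0.00038336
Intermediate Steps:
f = 905 (f = -2327 + 3232 = 905)
x(w) = (-17 + w)*(5 + w)
k(I, H) = H/49 (k(I, H) = H/(7²) = H/49)
N = -4525 (N = -5*905 = -4525)
k(G(5, 9), x(12))/N = ((-85 + 12² - 12*12)/49)/(-4525) = ((-85 + 144 - 144)/49)*(-1/4525) = ((1/49)*(-85))*(-1/4525) = -85/49*(-1/4525) = 17/44345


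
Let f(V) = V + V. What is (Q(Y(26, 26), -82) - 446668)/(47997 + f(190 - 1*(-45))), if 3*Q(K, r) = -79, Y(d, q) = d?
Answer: -1340083/145401 ≈ -9.2165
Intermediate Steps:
Q(K, r) = -79/3 (Q(K, r) = (⅓)*(-79) = -79/3)
f(V) = 2*V
(Q(Y(26, 26), -82) - 446668)/(47997 + f(190 - 1*(-45))) = (-79/3 - 446668)/(47997 + 2*(190 - 1*(-45))) = -1340083/(3*(47997 + 2*(190 + 45))) = -1340083/(3*(47997 + 2*235)) = -1340083/(3*(47997 + 470)) = -1340083/3/48467 = -1340083/3*1/48467 = -1340083/145401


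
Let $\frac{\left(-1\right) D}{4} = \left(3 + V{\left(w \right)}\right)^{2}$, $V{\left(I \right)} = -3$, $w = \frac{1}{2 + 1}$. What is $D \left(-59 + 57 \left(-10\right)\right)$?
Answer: $0$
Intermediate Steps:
$w = \frac{1}{3} \approx 0.33333$
$D = 0$ ($D = - 4 \left(3 - 3\right)^{2} = - 4 \cdot 0^{2} = \left(-4\right) 0 = 0$)
$D \left(-59 + 57 \left(-10\right)\right) = 0 \left(-59 + 57 \left(-10\right)\right) = 0 \left(-59 - 570\right) = 0 \left(-629\right) = 0$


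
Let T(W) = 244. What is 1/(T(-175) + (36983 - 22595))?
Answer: 1/14632 ≈ 6.8343e-5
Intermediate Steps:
1/(T(-175) + (36983 - 22595)) = 1/(244 + (36983 - 22595)) = 1/(244 + 14388) = 1/14632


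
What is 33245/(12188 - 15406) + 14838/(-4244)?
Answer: -23605058/1707149 ≈ -13.827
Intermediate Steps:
33245/(12188 - 15406) + 14838/(-4244) = 33245/(-3218) + 14838*(-1/4244) = 33245*(-1/3218) - 7419/2122 = -33245/3218 - 7419/2122 = -23605058/1707149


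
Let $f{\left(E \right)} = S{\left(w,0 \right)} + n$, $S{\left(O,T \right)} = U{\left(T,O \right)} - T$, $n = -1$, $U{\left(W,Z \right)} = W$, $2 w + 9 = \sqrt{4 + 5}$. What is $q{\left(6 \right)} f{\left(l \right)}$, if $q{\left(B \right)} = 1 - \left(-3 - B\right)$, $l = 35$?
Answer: $-10$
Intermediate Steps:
$w = -3$ ($w = - \frac{9}{2} + \frac{\sqrt{4 + 5}}{2} = - \frac{9}{2} + \frac{\sqrt{9}}{2} = - \frac{9}{2} + \frac{1}{2} \cdot 3 = - \frac{9}{2} + \frac{3}{2} = -3$)
$S{\left(O,T \right)} = 0$ ($S{\left(O,T \right)} = T - T = 0$)
$q{\left(B \right)} = 4 + B$ ($q{\left(B \right)} = 1 + \left(3 + B\right) = 4 + B$)
$f{\left(E \right)} = -1$ ($f{\left(E \right)} = 0 - 1 = -1$)
$q{\left(6 \right)} f{\left(l \right)} = \left(4 + 6\right) \left(-1\right) = 10 \left(-1\right) = -10$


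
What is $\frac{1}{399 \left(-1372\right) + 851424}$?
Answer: $\frac{1}{303996} \approx 3.2895 \cdot 10^{-6}$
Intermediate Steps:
$\frac{1}{399 \left(-1372\right) + 851424} = \frac{1}{-547428 + 851424} = \frac{1}{303996}$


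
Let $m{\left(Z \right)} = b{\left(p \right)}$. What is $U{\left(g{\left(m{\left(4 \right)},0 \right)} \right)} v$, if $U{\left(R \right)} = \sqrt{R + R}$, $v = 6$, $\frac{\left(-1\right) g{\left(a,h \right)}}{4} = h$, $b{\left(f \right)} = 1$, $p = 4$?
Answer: $0$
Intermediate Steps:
$m{\left(Z \right)} = 1$
$g{\left(a,h \right)} = - 4 h$
$U{\left(R \right)} = \sqrt{2} \sqrt{R}$ ($U{\left(R \right)} = \sqrt{2 R} = \sqrt{2} \sqrt{R}$)
$U{\left(g{\left(m{\left(4 \right)},0 \right)} \right)} v = \sqrt{2} \sqrt{\left(-4\right) 0} \cdot 6 = \sqrt{2} \sqrt{0} \cdot 6 = \sqrt{2} \cdot 0 \cdot 6 = 0 \cdot 6 = 0$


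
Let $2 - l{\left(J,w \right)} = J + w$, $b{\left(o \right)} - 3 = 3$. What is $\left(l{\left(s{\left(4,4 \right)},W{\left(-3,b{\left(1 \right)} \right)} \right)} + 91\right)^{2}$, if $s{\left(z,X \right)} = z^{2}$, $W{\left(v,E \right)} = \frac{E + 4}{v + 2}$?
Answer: $7569$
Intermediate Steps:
$b{\left(o \right)} = 6$ ($b{\left(o \right)} = 3 + 3 = 6$)
$W{\left(v,E \right)} = \frac{4 + E}{2 + v}$
$l{\left(J,w \right)} = 2 - J - w$ ($l{\left(J,w \right)} = 2 - \left(J + w\right) = 2 - J - w$)
$\left(l{\left(s{\left(4,4 \right)},W{\left(-3,b{\left(1 \right)} \right)} \right)} + 91\right)^{2} = \left(\left(2 - 4^{2} - \frac{4 + 6}{2 - 3}\right) + 91\right)^{2} = \left(\left(2 - 16 - \frac{1}{-1} \cdot 10\right) + 91\right)^{2} = \left(\left(2 - 16 - \left(-1\right) 10\right) + 91\right)^{2} = \left(\left(2 - 16 - -10\right) + 91\right)^{2} = \left(\left(2 - 16 + 10\right) + 91\right)^{2} = \left(-4 + 91\right)^{2} = 87^{2} = 7569$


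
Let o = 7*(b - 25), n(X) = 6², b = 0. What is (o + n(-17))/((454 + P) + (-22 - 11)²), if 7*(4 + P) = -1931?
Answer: -973/8842 ≈ -0.11004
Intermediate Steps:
P = -1959/7 (P = -4 + (⅐)*(-1931) = -4 - 1931/7 = -1959/7 ≈ -279.86)
n(X) = 36
o = -175 (o = 7*(0 - 25) = 7*(-25) = -175)
(o + n(-17))/((454 + P) + (-22 - 11)²) = (-175 + 36)/((454 - 1959/7) + (-22 - 11)²) = -139/(1219/7 + (-33)²) = -139/(1219/7 + 1089) = -139/8842/7 = -139*7/8842 = -973/8842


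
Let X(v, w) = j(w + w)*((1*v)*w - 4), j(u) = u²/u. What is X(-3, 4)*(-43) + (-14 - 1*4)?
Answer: 5486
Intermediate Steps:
j(u) = u
X(v, w) = 2*w*(-4 + v*w) (X(v, w) = (w + w)*((1*v)*w - 4) = (2*w)*(v*w - 4) = (2*w)*(-4 + v*w) = 2*w*(-4 + v*w))
X(-3, 4)*(-43) + (-14 - 1*4) = (2*4*(-4 - 3*4))*(-43) + (-14 - 1*4) = (2*4*(-4 - 12))*(-43) + (-14 - 4) = (2*4*(-16))*(-43) - 18 = -128*(-43) - 18 = 5504 - 18 = 5486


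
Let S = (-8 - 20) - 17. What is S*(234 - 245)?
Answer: 495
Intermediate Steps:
S = -45 (S = -28 - 17 = -45)
S*(234 - 245) = -45*(234 - 245) = -45*(-11) = 495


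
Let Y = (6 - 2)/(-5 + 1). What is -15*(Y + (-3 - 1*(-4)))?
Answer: 0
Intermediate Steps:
Y = -1 (Y = 4/(-4) = 4*(-¼) = -1)
-15*(Y + (-3 - 1*(-4))) = -15*(-1 + (-3 - 1*(-4))) = -15*(-1 + (-3 + 4)) = -15*(-1 + 1) = -15*0 = 0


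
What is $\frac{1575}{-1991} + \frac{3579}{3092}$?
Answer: $\frac{2255889}{6156172} \approx 0.36644$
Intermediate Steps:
$\frac{1575}{-1991} + \frac{3579}{3092} = 1575 \left(- \frac{1}{1991}\right) + 3579 \cdot \frac{1}{3092} = - \frac{1575}{1991} + \frac{3579}{3092} = \frac{2255889}{6156172}$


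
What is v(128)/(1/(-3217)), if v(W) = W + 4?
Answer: -424644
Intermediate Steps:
v(W) = 4 + W
v(128)/(1/(-3217)) = (4 + 128)/(1/(-3217)) = 132/(-1/3217) = 132*(-3217) = -424644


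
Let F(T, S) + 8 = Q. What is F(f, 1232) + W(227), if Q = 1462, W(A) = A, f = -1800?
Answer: 1681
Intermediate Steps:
F(T, S) = 1454 (F(T, S) = -8 + 1462 = 1454)
F(f, 1232) + W(227) = 1454 + 227 = 1681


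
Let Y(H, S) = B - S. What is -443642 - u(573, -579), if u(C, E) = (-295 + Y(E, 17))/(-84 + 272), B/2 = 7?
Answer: -41702199/94 ≈ -4.4364e+5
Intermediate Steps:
B = 14 (B = 2*7 = 14)
Y(H, S) = 14 - S
u(C, E) = -149/94 (u(C, E) = (-295 + (14 - 1*17))/(-84 + 272) = (-295 + (14 - 17))/188 = (-295 - 3)*(1/188) = -298*1/188 = -149/94)
-443642 - u(573, -579) = -443642 - 1*(-149/94) = -443642 + 149/94 = -41702199/94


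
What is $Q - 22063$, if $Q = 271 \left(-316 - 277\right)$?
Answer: $-182766$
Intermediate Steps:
$Q = -160703$ ($Q = 271 \left(-593\right) = -160703$)
$Q - 22063 = -160703 - 22063 = -182766$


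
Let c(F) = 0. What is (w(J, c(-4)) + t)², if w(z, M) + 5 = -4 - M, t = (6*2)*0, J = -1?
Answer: 81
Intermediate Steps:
t = 0 (t = 12*0 = 0)
w(z, M) = -9 - M (w(z, M) = -5 + (-4 - M) = -9 - M)
(w(J, c(-4)) + t)² = ((-9 - 1*0) + 0)² = ((-9 + 0) + 0)² = (-9 + 0)² = (-9)² = 81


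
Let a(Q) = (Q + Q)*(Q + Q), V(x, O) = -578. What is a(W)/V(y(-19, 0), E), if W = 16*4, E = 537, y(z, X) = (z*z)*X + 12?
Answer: -8192/289 ≈ -28.346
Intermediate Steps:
y(z, X) = 12 + X*z**2 (y(z, X) = z**2*X + 12 = X*z**2 + 12 = 12 + X*z**2)
W = 64
a(Q) = 4*Q**2 (a(Q) = (2*Q)*(2*Q) = 4*Q**2)
a(W)/V(y(-19, 0), E) = (4*64**2)/(-578) = (4*4096)*(-1/578) = 16384*(-1/578) = -8192/289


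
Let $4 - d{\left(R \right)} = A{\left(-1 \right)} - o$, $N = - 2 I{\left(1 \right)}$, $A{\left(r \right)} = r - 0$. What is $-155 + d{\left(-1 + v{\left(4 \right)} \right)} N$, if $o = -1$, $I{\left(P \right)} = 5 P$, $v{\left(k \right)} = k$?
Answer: $-195$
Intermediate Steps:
$A{\left(r \right)} = r$ ($A{\left(r \right)} = r + 0 = r$)
$N = -10$ ($N = - 2 \cdot 5 \cdot 1 = \left(-2\right) 5 = -10$)
$d{\left(R \right)} = 4$ ($d{\left(R \right)} = 4 - \left(-1 - -1\right) = 4 - \left(-1 + 1\right) = 4 - 0 = 4 + 0 = 4$)
$-155 + d{\left(-1 + v{\left(4 \right)} \right)} N = -155 + 4 \left(-10\right) = -155 - 40 = -195$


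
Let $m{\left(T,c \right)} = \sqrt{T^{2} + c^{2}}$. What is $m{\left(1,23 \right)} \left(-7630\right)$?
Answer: $- 7630 \sqrt{530} \approx -1.7566 \cdot 10^{5}$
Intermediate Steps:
$m{\left(1,23 \right)} \left(-7630\right) = \sqrt{1^{2} + 23^{2}} \left(-7630\right) = \sqrt{1 + 529} \left(-7630\right) = \sqrt{530} \left(-7630\right) = - 7630 \sqrt{530}$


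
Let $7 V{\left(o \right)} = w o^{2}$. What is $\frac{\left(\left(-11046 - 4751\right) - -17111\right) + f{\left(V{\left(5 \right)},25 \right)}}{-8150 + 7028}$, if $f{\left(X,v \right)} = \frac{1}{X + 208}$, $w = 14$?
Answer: $- \frac{339013}{289476} \approx -1.1711$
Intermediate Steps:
$V{\left(o \right)} = 2 o^{2}$ ($V{\left(o \right)} = \frac{14 o^{2}}{7} = 2 o^{2}$)
$f{\left(X,v \right)} = \frac{1}{208 + X}$
$\frac{\left(\left(-11046 - 4751\right) - -17111\right) + f{\left(V{\left(5 \right)},25 \right)}}{-8150 + 7028} = \frac{\left(\left(-11046 - 4751\right) - -17111\right) + \frac{1}{208 + 2 \cdot 5^{2}}}{-8150 + 7028} = \frac{\left(-15797 + 17111\right) + \frac{1}{208 + 2 \cdot 25}}{-1122} = \left(1314 + \frac{1}{208 + 50}\right) \left(- \frac{1}{1122}\right) = \left(1314 + \frac{1}{258}\right) \left(- \frac{1}{1122}\right) = \frac{339013}{258} \left(- \frac{1}{1122}\right) = - \frac{339013}{289476}$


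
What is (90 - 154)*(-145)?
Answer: 9280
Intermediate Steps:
(90 - 154)*(-145) = -64*(-145) = 9280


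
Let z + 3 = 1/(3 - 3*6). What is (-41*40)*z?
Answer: 15088/3 ≈ 5029.3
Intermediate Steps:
z = -46/15 (z = -3 + 1/(3 - 3*6) = -3 + 1/(3 - 18) = -3 + 1/(-15) = -3 - 1/15 = -46/15 ≈ -3.0667)
(-41*40)*z = -41*40*(-46/15) = -1640*(-46/15) = 15088/3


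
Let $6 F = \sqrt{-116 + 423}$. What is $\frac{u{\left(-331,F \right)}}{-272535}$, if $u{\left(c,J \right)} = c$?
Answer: $\frac{331}{272535} \approx 0.0012145$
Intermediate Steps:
$F = \frac{\sqrt{307}}{6}$ ($F = \frac{\sqrt{-116 + 423}}{6} = \frac{\sqrt{307}}{6} \approx 2.9202$)
$\frac{u{\left(-331,F \right)}}{-272535} = - \frac{331}{-272535} = \left(-331\right) \left(- \frac{1}{272535}\right) = \frac{331}{272535}$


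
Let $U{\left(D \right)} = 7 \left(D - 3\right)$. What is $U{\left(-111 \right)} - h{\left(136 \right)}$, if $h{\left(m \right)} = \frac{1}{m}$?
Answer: $- \frac{108529}{136} \approx -798.01$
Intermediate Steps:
$U{\left(D \right)} = -21 + 7 D$ ($U{\left(D \right)} = 7 \left(-3 + D\right) = -21 + 7 D$)
$U{\left(-111 \right)} - h{\left(136 \right)} = \left(-21 + 7 \left(-111\right)\right) - \frac{1}{136} = \left(-21 - 777\right) - \frac{1}{136} = -798 - \frac{1}{136} = - \frac{108529}{136}$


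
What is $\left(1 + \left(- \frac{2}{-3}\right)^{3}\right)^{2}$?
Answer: $\frac{1225}{729} \approx 1.6804$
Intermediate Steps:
$\left(1 + \left(- \frac{2}{-3}\right)^{3}\right)^{2} = \left(1 + \left(\left(-2\right) \left(- \frac{1}{3}\right)\right)^{3}\right)^{2} = \left(1 + \left(\frac{2}{3}\right)^{3}\right)^{2} = \left(1 + \frac{8}{27}\right)^{2} = \left(\frac{35}{27}\right)^{2} = \frac{1225}{729}$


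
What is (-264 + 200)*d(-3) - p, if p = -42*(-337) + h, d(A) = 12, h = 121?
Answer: -15043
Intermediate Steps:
p = 14275 (p = -42*(-337) + 121 = 14154 + 121 = 14275)
(-264 + 200)*d(-3) - p = (-264 + 200)*12 - 1*14275 = -64*12 - 14275 = -768 - 14275 = -15043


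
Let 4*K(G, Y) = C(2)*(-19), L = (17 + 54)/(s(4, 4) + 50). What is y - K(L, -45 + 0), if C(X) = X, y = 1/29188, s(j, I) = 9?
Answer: 277287/29188 ≈ 9.5000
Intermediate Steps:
y = 1/29188 ≈ 3.4261e-5
L = 71/59 (L = (17 + 54)/(9 + 50) = 71/59 ≈ 1.2034)
K(G, Y) = -19/2 (K(G, Y) = (2*(-19))/4 = (1/4)*(-38) = -19/2)
y - K(L, -45 + 0) = 1/29188 - 1*(-19/2) = 1/29188 + 19/2 = 277287/29188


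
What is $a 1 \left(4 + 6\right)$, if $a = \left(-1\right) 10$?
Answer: $-100$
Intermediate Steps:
$a = -10$
$a 1 \left(4 + 6\right) = \left(-10\right) 1 \left(4 + 6\right) = \left(-10\right) 10 = -100$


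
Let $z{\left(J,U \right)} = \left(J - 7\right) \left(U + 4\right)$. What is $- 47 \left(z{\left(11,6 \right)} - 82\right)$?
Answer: $1974$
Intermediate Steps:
$z{\left(J,U \right)} = \left(-7 + J\right) \left(4 + U\right)$
$- 47 \left(z{\left(11,6 \right)} - 82\right) = - 47 \left(\left(-28 - 42 + 4 \cdot 11 + 11 \cdot 6\right) - 82\right) = - 47 \left(\left(-28 - 42 + 44 + 66\right) - 82\right) = - 47 \left(40 - 82\right) = \left(-47\right) \left(-42\right) = 1974$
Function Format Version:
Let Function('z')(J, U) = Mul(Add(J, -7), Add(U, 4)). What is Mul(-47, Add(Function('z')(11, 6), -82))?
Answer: 1974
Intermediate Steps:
Function('z')(J, U) = Mul(Add(-7, J), Add(4, U))
Mul(-47, Add(Function('z')(11, 6), -82)) = Mul(-47, Add(Add(-28, Mul(-7, 6), Mul(4, 11), Mul(11, 6)), -82)) = Mul(-47, Add(Add(-28, -42, 44, 66), -82)) = Mul(-47, Add(40, -82)) = Mul(-47, -42) = 1974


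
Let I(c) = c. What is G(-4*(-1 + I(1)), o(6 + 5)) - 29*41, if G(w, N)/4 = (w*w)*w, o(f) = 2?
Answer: -1189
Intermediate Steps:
G(w, N) = 4*w³ (G(w, N) = 4*((w*w)*w) = 4*(w²*w) = 4*w³)
G(-4*(-1 + I(1)), o(6 + 5)) - 29*41 = 4*(-4*(-1 + 1))³ - 29*41 = 4*(-4*0)³ - 1189 = 4*0³ - 1189 = 4*0 - 1189 = 0 - 1189 = -1189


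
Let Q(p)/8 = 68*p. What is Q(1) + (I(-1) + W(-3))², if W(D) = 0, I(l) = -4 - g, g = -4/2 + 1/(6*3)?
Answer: 177625/324 ≈ 548.23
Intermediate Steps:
g = -35/18 (g = -4*½ + 1/18 = -2 + 1*(1/18) = -2 + 1/18 = -35/18 ≈ -1.9444)
Q(p) = 544*p (Q(p) = 8*(68*p) = 544*p)
I(l) = -37/18 (I(l) = -4 - 1*(-35/18) = -4 + 35/18 = -37/18)
Q(1) + (I(-1) + W(-3))² = 544*1 + (-37/18 + 0)² = 544 + (-37/18)² = 544 + 1369/324 = 177625/324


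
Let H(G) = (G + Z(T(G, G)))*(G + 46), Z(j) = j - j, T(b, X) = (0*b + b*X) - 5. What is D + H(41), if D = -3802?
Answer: -235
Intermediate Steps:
T(b, X) = -5 + X*b (T(b, X) = (0 + X*b) - 5 = X*b - 5 = -5 + X*b)
Z(j) = 0
H(G) = G*(46 + G) (H(G) = (G + 0)*(G + 46) = G*(46 + G))
D + H(41) = -3802 + 41*(46 + 41) = -3802 + 41*87 = -3802 + 3567 = -235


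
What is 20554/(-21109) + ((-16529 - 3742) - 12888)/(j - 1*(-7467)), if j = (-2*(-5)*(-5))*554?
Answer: 284084249/427098397 ≈ 0.66515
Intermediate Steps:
j = -27700 (j = (10*(-5))*554 = -50*554 = -27700)
20554/(-21109) + ((-16529 - 3742) - 12888)/(j - 1*(-7467)) = 20554/(-21109) + ((-16529 - 3742) - 12888)/(-27700 - 1*(-7467)) = 20554*(-1/21109) + (-20271 - 12888)/(-27700 + 7467) = -20554/21109 - 33159/(-20233) = -20554/21109 - 33159*(-1/20233) = -20554/21109 + 33159/20233 = 284084249/427098397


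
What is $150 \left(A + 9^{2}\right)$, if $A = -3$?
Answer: $11700$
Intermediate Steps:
$150 \left(A + 9^{2}\right) = 150 \left(-3 + 9^{2}\right) = 150 \left(-3 + 81\right) = 150 \cdot 78 = 11700$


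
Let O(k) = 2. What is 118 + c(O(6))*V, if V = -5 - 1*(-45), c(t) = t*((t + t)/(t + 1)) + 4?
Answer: 1154/3 ≈ 384.67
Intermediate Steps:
c(t) = 4 + 2*t²/(1 + t) (c(t) = t*((2*t)/(1 + t)) + 4 = t*(2*t/(1 + t)) + 4 = 2*t²/(1 + t) + 4 = 4 + 2*t²/(1 + t))
V = 40 (V = -5 + 45 = 40)
118 + c(O(6))*V = 118 + (2*(2 + 2² + 2*2)/(1 + 2))*40 = 118 + (2*(2 + 4 + 4)/3)*40 = 118 + (2*(⅓)*10)*40 = 118 + (20/3)*40 = 118 + 800/3 = 1154/3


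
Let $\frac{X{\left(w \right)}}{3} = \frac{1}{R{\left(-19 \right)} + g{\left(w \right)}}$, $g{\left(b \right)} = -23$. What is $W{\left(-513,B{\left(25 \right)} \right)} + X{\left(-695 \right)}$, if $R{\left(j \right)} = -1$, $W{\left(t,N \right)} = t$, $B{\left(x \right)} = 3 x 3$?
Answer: $- \frac{4105}{8} \approx -513.13$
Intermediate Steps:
$B{\left(x \right)} = 9 x$
$X{\left(w \right)} = - \frac{1}{8}$ ($X{\left(w \right)} = \frac{3}{-1 - 23} = \frac{3}{-24} = 3 \left(- \frac{1}{24}\right) = - \frac{1}{8}$)
$W{\left(-513,B{\left(25 \right)} \right)} + X{\left(-695 \right)} = -513 - \frac{1}{8} = - \frac{4105}{8}$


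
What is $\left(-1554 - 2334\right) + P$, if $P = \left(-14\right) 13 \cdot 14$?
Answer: $-6436$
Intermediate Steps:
$P = -2548$ ($P = \left(-182\right) 14 = -2548$)
$\left(-1554 - 2334\right) + P = \left(-1554 - 2334\right) - 2548 = -3888 - 2548 = -6436$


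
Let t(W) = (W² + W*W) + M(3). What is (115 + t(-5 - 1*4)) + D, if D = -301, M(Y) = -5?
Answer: -29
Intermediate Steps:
t(W) = -5 + 2*W² (t(W) = (W² + W*W) - 5 = (W² + W²) - 5 = 2*W² - 5 = -5 + 2*W²)
(115 + t(-5 - 1*4)) + D = (115 + (-5 + 2*(-5 - 1*4)²)) - 301 = (115 + (-5 + 2*(-5 - 4)²)) - 301 = (115 + (-5 + 2*(-9)²)) - 301 = (115 + (-5 + 2*81)) - 301 = (115 + (-5 + 162)) - 301 = (115 + 157) - 301 = 272 - 301 = -29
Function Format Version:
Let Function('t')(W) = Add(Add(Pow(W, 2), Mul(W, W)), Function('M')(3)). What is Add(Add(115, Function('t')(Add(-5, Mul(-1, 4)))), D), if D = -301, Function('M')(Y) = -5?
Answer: -29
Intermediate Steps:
Function('t')(W) = Add(-5, Mul(2, Pow(W, 2))) (Function('t')(W) = Add(Add(Pow(W, 2), Mul(W, W)), -5) = Add(Add(Pow(W, 2), Pow(W, 2)), -5) = Add(Mul(2, Pow(W, 2)), -5) = Add(-5, Mul(2, Pow(W, 2))))
Add(Add(115, Function('t')(Add(-5, Mul(-1, 4)))), D) = Add(Add(115, Add(-5, Mul(2, Pow(Add(-5, Mul(-1, 4)), 2)))), -301) = Add(Add(115, Add(-5, Mul(2, Pow(Add(-5, -4), 2)))), -301) = Add(Add(115, Add(-5, Mul(2, Pow(-9, 2)))), -301) = Add(Add(115, Add(-5, Mul(2, 81))), -301) = Add(Add(115, Add(-5, 162)), -301) = Add(Add(115, 157), -301) = Add(272, -301) = -29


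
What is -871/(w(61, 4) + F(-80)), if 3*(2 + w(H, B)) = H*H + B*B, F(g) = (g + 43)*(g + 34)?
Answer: -2613/8837 ≈ -0.29569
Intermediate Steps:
F(g) = (34 + g)*(43 + g) (F(g) = (43 + g)*(34 + g) = (34 + g)*(43 + g))
w(H, B) = -2 + B²/3 + H²/3 (w(H, B) = -2 + (H*H + B*B)/3 = -2 + (H² + B²)/3 = -2 + (B² + H²)/3 = -2 + (B²/3 + H²/3) = -2 + B²/3 + H²/3)
-871/(w(61, 4) + F(-80)) = -871/((-2 + (⅓)*4² + (⅓)*61²) + (1462 + (-80)² + 77*(-80))) = -871/((-2 + (⅓)*16 + (⅓)*3721) + (1462 + 6400 - 6160)) = -871/((-2 + 16/3 + 3721/3) + 1702) = -871/(3731/3 + 1702) = -871/8837/3 = -871*3/8837 = -2613/8837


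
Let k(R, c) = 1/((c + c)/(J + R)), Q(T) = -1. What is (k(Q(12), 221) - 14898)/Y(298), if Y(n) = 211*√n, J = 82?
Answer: -6584835*√298/27792076 ≈ -4.0901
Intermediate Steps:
k(R, c) = (82 + R)/(2*c) (k(R, c) = 1/((c + c)/(82 + R)) = 1/((2*c)/(82 + R)) = 1/(2*c/(82 + R)) = (82 + R)/(2*c))
(k(Q(12), 221) - 14898)/Y(298) = ((½)*(82 - 1)/221 - 14898)/((211*√298)) = ((½)*(1/221)*81 - 14898)*(√298/62878) = (81/442 - 14898)*(√298/62878) = -6584835*√298/27792076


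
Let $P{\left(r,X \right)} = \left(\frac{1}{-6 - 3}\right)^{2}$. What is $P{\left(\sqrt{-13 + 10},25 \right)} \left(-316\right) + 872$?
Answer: $\frac{70316}{81} \approx 868.1$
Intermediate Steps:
$P{\left(r,X \right)} = \frac{1}{81}$ ($P{\left(r,X \right)} = \left(\frac{1}{-9}\right)^{2} = \left(- \frac{1}{9}\right)^{2} = \frac{1}{81}$)
$P{\left(\sqrt{-13 + 10},25 \right)} \left(-316\right) + 872 = \frac{1}{81} \left(-316\right) + 872 = - \frac{316}{81} + 872 = \frac{70316}{81}$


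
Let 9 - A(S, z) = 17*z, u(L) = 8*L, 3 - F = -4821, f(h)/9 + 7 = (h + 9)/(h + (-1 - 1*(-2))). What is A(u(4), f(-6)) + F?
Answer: 29979/5 ≈ 5995.8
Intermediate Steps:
f(h) = -63 + 9*(9 + h)/(1 + h) (f(h) = -63 + 9*((h + 9)/(h + (-1 - 1*(-2)))) = -63 + 9*((9 + h)/(h + (-1 + 2))) = -63 + 9*((9 + h)/(h + 1)) = -63 + 9*((9 + h)/(1 + h)) = -63 + 9*(9 + h)/(1 + h))
F = 4824 (F = 3 - 1*(-4821) = 3 + 4821 = 4824)
A(S, z) = 9 - 17*z
A(u(4), f(-6)) + F = (9 - 306*(1 - 3*(-6))/(1 - 6)) + 4824 = (9 - 306*(1 + 18)/(-5)) + 4824 = (9 - 306*(-1)*19/5) + 4824 = (9 - 17*(-342/5)) + 4824 = (9 + 5814/5) + 4824 = 5859/5 + 4824 = 29979/5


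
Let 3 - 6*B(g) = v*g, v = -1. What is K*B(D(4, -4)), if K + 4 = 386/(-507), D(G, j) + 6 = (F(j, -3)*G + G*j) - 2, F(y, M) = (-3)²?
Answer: -6035/507 ≈ -11.903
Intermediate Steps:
F(y, M) = 9
D(G, j) = -8 + 9*G + G*j (D(G, j) = -6 + ((9*G + G*j) - 2) = -6 + (-2 + 9*G + G*j) = -8 + 9*G + G*j)
K = -2414/507 (K = -4 + 386/(-507) = -4 + 386*(-1/507) = -4 - 386/507 = -2414/507 ≈ -4.7613)
B(g) = ½ + g/6 (B(g) = ½ - (-1)*g/6 = ½ + g/6)
K*B(D(4, -4)) = -2414*(½ + (-8 + 9*4 + 4*(-4))/6)/507 = -2414*(½ + (-8 + 36 - 16)/6)/507 = -2414*(½ + (⅙)*12)/507 = -2414*(½ + 2)/507 = -2414/507*5/2 = -6035/507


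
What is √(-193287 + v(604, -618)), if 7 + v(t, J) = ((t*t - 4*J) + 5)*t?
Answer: √221651678 ≈ 14888.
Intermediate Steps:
v(t, J) = -7 + t*(5 + t² - 4*J) (v(t, J) = -7 + ((t*t - 4*J) + 5)*t = -7 + ((t² - 4*J) + 5)*t = -7 + (5 + t² - 4*J)*t = -7 + t*(5 + t² - 4*J))
√(-193287 + v(604, -618)) = √(-193287 + (-7 + 604³ + 5*604 - 4*(-618)*604)) = √(-193287 + (-7 + 220348864 + 3020 + 1493088)) = √(-193287 + 221844965) = √221651678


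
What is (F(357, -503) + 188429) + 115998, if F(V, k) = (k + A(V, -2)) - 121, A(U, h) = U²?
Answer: 431252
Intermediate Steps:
F(V, k) = -121 + k + V² (F(V, k) = (k + V²) - 121 = -121 + k + V²)
(F(357, -503) + 188429) + 115998 = ((-121 - 503 + 357²) + 188429) + 115998 = ((-121 - 503 + 127449) + 188429) + 115998 = (126825 + 188429) + 115998 = 315254 + 115998 = 431252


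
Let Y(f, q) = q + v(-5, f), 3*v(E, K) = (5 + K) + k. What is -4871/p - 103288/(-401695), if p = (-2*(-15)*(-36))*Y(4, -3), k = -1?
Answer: -383894533/28922040 ≈ -13.273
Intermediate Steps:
v(E, K) = 4/3 + K/3 (v(E, K) = ((5 + K) - 1)/3 = (4 + K)/3 = 4/3 + K/3)
Y(f, q) = 4/3 + q + f/3 (Y(f, q) = q + (4/3 + f/3) = 4/3 + q + f/3)
p = 360 (p = (-2*(-15)*(-36))*(4/3 - 3 + (1/3)*4) = (30*(-36))*(4/3 - 3 + 4/3) = -1080*(-1/3) = 360)
-4871/p - 103288/(-401695) = -4871/360 - 103288/(-401695) = -4871*1/360 - 103288*(-1/401695) = -4871/360 + 103288/401695 = -383894533/28922040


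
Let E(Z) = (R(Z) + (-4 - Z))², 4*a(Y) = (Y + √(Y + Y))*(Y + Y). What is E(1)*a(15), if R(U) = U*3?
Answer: 450 + 30*√30 ≈ 614.32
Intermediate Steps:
a(Y) = Y*(Y + √2*√Y)/2 (a(Y) = ((Y + √(Y + Y))*(Y + Y))/4 = ((Y + √(2*Y))*(2*Y))/4 = ((Y + √2*√Y)*(2*Y))/4 = (2*Y*(Y + √2*√Y))/4 = Y*(Y + √2*√Y)/2)
R(U) = 3*U
E(Z) = (-4 + 2*Z)² (E(Z) = (3*Z + (-4 - Z))² = (-4 + 2*Z)²)
E(1)*a(15) = (4*(-2 + 1)²)*((½)*15² + √2*15^(3/2)/2) = (4*(-1)²)*((½)*225 + √2*(15*√15)/2) = (4*1)*(225/2 + 15*√30/2) = 4*(225/2 + 15*√30/2) = 450 + 30*√30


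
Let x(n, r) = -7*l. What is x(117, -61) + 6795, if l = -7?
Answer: 6844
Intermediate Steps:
x(n, r) = 49 (x(n, r) = -7*(-7) = 49)
x(117, -61) + 6795 = 49 + 6795 = 6844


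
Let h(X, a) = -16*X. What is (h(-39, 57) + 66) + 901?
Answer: 1591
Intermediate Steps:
(h(-39, 57) + 66) + 901 = (-16*(-39) + 66) + 901 = (624 + 66) + 901 = 690 + 901 = 1591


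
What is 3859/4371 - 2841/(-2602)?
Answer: 22459129/11373342 ≈ 1.9747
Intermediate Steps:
3859/4371 - 2841/(-2602) = 3859*(1/4371) - 2841*(-1/2602) = 3859/4371 + 2841/2602 = 22459129/11373342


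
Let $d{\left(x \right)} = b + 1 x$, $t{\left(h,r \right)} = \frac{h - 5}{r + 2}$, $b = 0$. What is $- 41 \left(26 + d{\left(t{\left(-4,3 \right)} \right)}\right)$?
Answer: $- \frac{4961}{5} \approx -992.2$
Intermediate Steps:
$t{\left(h,r \right)} = \frac{-5 + h}{2 + r}$
$d{\left(x \right)} = x$ ($d{\left(x \right)} = 0 + 1 x = 0 + x = x$)
$- 41 \left(26 + d{\left(t{\left(-4,3 \right)} \right)}\right) = - 41 \left(26 + \frac{-5 - 4}{2 + 3}\right) = - 41 \left(26 + \frac{1}{5} \left(-9\right)\right) = - 41 \left(26 - \frac{9}{5}\right) = \left(-41\right) \frac{121}{5} = - \frac{4961}{5}$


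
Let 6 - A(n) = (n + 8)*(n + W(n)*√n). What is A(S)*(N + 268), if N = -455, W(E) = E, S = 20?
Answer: 103598 + 209440*√5 ≈ 5.7192e+5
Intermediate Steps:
A(n) = 6 - (8 + n)*(n + n^(3/2)) (A(n) = 6 - (n + 8)*(n + n*√n) = 6 - (8 + n)*(n + n^(3/2)))
A(S)*(N + 268) = (6 - 1*20² - 20^(5/2) - 8*20 - 320*√5)*(-455 + 268) = (6 - 1*400 - 800*√5 - 160 - 320*√5)*(-187) = (6 - 400 - 800*√5 - 160 - 320*√5)*(-187) = (-554 - 1120*√5)*(-187) = 103598 + 209440*√5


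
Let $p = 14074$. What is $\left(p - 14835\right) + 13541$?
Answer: $12780$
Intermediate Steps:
$\left(p - 14835\right) + 13541 = \left(14074 - 14835\right) + 13541 = -761 + 13541 = 12780$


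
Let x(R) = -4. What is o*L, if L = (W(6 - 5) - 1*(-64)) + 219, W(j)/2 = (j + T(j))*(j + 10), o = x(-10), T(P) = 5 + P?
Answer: -1748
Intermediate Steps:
o = -4
W(j) = 2*(5 + 2*j)*(10 + j) (W(j) = 2*((j + (5 + j))*(j + 10)) = 2*((5 + 2*j)*(10 + j)) = 2*(5 + 2*j)*(10 + j))
L = 437 (L = ((100 + 4*(6 - 5)² + 50*(6 - 5)) - 1*(-64)) + 219 = ((100 + 4*1² + 50*1) + 64) + 219 = ((100 + 4*1 + 50) + 64) + 219 = ((100 + 4 + 50) + 64) + 219 = (154 + 64) + 219 = 218 + 219 = 437)
o*L = -4*437 = -1748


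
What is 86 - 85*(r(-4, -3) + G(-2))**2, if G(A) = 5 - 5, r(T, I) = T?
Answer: -1274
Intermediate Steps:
G(A) = 0
86 - 85*(r(-4, -3) + G(-2))**2 = 86 - 85*(-4 + 0)**2 = 86 - 85*(-4)**2 = 86 - 85*16 = 86 - 1360 = -1274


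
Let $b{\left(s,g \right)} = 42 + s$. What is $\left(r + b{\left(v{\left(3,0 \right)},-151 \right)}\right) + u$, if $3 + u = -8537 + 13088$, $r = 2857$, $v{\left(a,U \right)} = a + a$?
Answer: $7453$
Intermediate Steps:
$v{\left(a,U \right)} = 2 a$
$u = 4548$ ($u = -3 + \left(-8537 + 13088\right) = -3 + 4551 = 4548$)
$\left(r + b{\left(v{\left(3,0 \right)},-151 \right)}\right) + u = \left(2857 + \left(42 + 2 \cdot 3\right)\right) + 4548 = \left(2857 + \left(42 + 6\right)\right) + 4548 = \left(2857 + 48\right) + 4548 = 2905 + 4548 = 7453$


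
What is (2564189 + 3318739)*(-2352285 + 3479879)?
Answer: 6633554315232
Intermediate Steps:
(2564189 + 3318739)*(-2352285 + 3479879) = 5882928*1127594 = 6633554315232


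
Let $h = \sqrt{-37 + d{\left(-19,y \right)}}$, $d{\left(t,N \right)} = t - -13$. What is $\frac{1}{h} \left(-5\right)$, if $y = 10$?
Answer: $\frac{5 i \sqrt{43}}{43} \approx 0.76249 i$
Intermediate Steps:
$d{\left(t,N \right)} = 13 + t$ ($d{\left(t,N \right)} = t + 13 = 13 + t$)
$h = i \sqrt{43}$ ($h = \sqrt{-37 + \left(13 - 19\right)} = \sqrt{-37 - 6} = \sqrt{-43} = i \sqrt{43} \approx 6.5574 i$)
$\frac{1}{h} \left(-5\right) = \frac{1}{i \sqrt{43}} \left(-5\right) = - \frac{i \sqrt{43}}{43} \left(-5\right) = \frac{5 i \sqrt{43}}{43}$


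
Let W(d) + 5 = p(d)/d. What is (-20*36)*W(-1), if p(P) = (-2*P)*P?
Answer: 2160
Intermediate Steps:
p(P) = -2*P**2
W(d) = -5 - 2*d (W(d) = -5 + (-2*d**2)/d = -5 - 2*d)
(-20*36)*W(-1) = (-20*36)*(-5 - 2*(-1)) = -720*(-5 + 2) = -720*(-3) = 2160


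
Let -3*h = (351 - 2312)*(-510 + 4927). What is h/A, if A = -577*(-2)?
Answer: 8661737/3462 ≈ 2501.9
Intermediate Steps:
A = 1154
h = 8661737/3 (h = -(351 - 2312)*(-510 + 4927)/3 = -(-1961)*4417/3 = -⅓*(-8661737) = 8661737/3 ≈ 2.8872e+6)
h/A = (8661737/3)/1154 = (8661737/3)*(1/1154) = 8661737/3462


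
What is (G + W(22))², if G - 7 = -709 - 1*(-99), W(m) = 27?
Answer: 331776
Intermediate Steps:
G = -603 (G = 7 + (-709 - 1*(-99)) = 7 + (-709 + 99) = 7 - 610 = -603)
(G + W(22))² = (-603 + 27)² = (-576)² = 331776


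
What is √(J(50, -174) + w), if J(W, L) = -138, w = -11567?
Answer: I*√11705 ≈ 108.19*I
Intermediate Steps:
√(J(50, -174) + w) = √(-138 - 11567) = √(-11705) = I*√11705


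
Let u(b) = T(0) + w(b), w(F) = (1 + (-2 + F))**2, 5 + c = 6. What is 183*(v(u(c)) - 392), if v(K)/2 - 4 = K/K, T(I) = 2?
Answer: -69906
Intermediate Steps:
c = 1 (c = -5 + 6 = 1)
w(F) = (-1 + F)**2
u(b) = 2 + (-1 + b)**2
v(K) = 10 (v(K) = 8 + 2*(K/K) = 8 + 2*1 = 8 + 2 = 10)
183*(v(u(c)) - 392) = 183*(10 - 392) = 183*(-382) = -69906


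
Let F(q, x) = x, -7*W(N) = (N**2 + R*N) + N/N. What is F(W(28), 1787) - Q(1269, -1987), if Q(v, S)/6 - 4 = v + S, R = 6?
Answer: 6071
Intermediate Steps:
Q(v, S) = 24 + 6*S + 6*v (Q(v, S) = 24 + 6*(v + S) = 24 + 6*(S + v) = 24 + (6*S + 6*v) = 24 + 6*S + 6*v)
W(N) = -1/7 - 6*N/7 - N**2/7 (W(N) = -((N**2 + 6*N) + N/N)/7 = -((N**2 + 6*N) + 1)/7 = -(1 + N**2 + 6*N)/7 = -1/7 - 6*N/7 - N**2/7)
F(W(28), 1787) - Q(1269, -1987) = 1787 - (24 + 6*(-1987) + 6*1269) = 1787 - (24 - 11922 + 7614) = 1787 - 1*(-4284) = 1787 + 4284 = 6071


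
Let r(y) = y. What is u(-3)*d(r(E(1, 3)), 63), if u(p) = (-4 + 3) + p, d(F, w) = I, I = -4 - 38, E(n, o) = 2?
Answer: 168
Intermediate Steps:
I = -42
d(F, w) = -42
u(p) = -1 + p
u(-3)*d(r(E(1, 3)), 63) = (-1 - 3)*(-42) = -4*(-42) = 168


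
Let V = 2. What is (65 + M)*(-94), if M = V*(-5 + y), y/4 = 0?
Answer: -5170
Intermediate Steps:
y = 0 (y = 4*0 = 0)
M = -10 (M = 2*(-5 + 0) = 2*(-5) = -10)
(65 + M)*(-94) = (65 - 10)*(-94) = 55*(-94) = -5170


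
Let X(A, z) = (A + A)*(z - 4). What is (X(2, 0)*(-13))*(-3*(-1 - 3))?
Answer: 2496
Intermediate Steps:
X(A, z) = 2*A*(-4 + z) (X(A, z) = (2*A)*(-4 + z) = 2*A*(-4 + z))
(X(2, 0)*(-13))*(-3*(-1 - 3)) = ((2*2*(-4 + 0))*(-13))*(-3*(-1 - 3)) = ((2*2*(-4))*(-13))*(-3*(-4)) = -16*(-13)*12 = 208*12 = 2496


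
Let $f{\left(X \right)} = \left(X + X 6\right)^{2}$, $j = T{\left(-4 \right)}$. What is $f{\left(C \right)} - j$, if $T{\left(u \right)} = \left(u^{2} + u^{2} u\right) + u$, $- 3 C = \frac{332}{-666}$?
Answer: $\frac{53246296}{998001} \approx 53.353$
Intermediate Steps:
$C = \frac{166}{999}$ ($C = - \frac{332 \frac{1}{-666}}{3} = - \frac{332 \left(- \frac{1}{666}\right)}{3} = \left(- \frac{1}{3}\right) \left(- \frac{166}{333}\right) = \frac{166}{999} \approx 0.16617$)
$T{\left(u \right)} = u + u^{2} + u^{3}$ ($T{\left(u \right)} = \left(u^{2} + u^{3}\right) + u = u + u^{2} + u^{3}$)
$j = -52$ ($j = - 4 \left(1 - 4 + \left(-4\right)^{2}\right) = - 4 \left(1 - 4 + 16\right) = \left(-4\right) 13 = -52$)
$f{\left(X \right)} = 49 X^{2}$ ($f{\left(X \right)} = \left(X + 6 X\right)^{2} = \left(7 X\right)^{2} = 49 X^{2}$)
$f{\left(C \right)} - j = 49 \left(\frac{166}{999}\right)^{2} - -52 = 49 \cdot \frac{27556}{998001} + 52 = \frac{1350244}{998001} + 52 = \frac{53246296}{998001}$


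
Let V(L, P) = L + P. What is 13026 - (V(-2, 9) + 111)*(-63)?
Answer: 20460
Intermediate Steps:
13026 - (V(-2, 9) + 111)*(-63) = 13026 - ((-2 + 9) + 111)*(-63) = 13026 - (7 + 111)*(-63) = 13026 - 118*(-63) = 13026 - 1*(-7434) = 13026 + 7434 = 20460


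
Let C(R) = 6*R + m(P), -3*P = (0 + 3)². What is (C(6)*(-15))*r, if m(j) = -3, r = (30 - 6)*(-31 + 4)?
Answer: 320760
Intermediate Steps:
P = -3 (P = -(0 + 3)²/3 = -⅓*3² = -⅓*9 = -3)
r = -648 (r = 24*(-27) = -648)
C(R) = -3 + 6*R (C(R) = 6*R - 3 = -3 + 6*R)
(C(6)*(-15))*r = ((-3 + 6*6)*(-15))*(-648) = ((-3 + 36)*(-15))*(-648) = (33*(-15))*(-648) = -495*(-648) = 320760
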